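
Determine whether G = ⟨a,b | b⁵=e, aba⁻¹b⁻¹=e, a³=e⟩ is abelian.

Each pair of generators commutes: a·b = ab = b·a. Since the generators pairwise commute, every element of G commutes with every other, so G is abelian.

Answer: Yes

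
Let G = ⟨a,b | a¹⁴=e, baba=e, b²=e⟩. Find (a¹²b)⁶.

Compute successive powers of (a¹²b), reducing at each step:
  (a¹²b)²: (a¹²b) · a¹² = b;   b · b = e
  (a¹²b)³: e · a¹² = a¹²;   (a¹²) · b = a¹²b
  (a¹²b)⁴: (a¹²b) · a¹² = b;   b · b = e
  (a¹²b)⁵: e · a¹² = a¹²;   (a¹²) · b = a¹²b
  (a¹²b)⁶: (a¹²b) · a¹² = b;   b · b = e

Answer: e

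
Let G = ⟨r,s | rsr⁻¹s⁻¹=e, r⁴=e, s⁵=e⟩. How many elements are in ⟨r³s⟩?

|⟨r³s⟩| equals the order of r³s. Compute successive powers until reaching e:
  (r³s)¹ = r³s, (r³s)² = r²s², (r³s)³ = rs³, (r³s)⁴ = s⁴, (r³s)⁵ = r³, (r³s)⁶ = r²s, (r³s)⁷ = rs², (r³s)⁸ = s³, (r³s)⁹ = r³s⁴, (r³s)¹⁰ = r², (r³s)¹¹ = rs, (r³s)¹² = s², (r³s)¹³ = r³s³, (r³s)¹⁴ = r²s⁴, (r³s)¹⁵ = r, (r³s)¹⁶ = s, (r³s)¹⁷ = r³s², (r³s)¹⁸ = r²s³, (r³s)¹⁹ = rs⁴, (r³s)²⁰ = e.
The smallest positive k with (r³s)ᵏ = e is 20, so |⟨r³s⟩| = 20.

Answer: 20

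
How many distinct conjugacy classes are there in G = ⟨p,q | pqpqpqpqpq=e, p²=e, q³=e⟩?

The conjugacy classes (representative and size) are:
  [e] (size 1), [pqpq²pqpq²p] (size 15), [qpqpq²p] (size 20), [pq²pq²p] (size 12), [q²pqpq²] (size 12).
Class equation: 1 + 15 + 20 + 12 + 12 = 60 = |G|. So G has 5 conjugacy classes.

Answer: 5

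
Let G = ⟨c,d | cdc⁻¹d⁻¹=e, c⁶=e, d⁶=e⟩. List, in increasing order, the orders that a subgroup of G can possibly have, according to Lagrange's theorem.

|G| = 36 = 2² · 3². By Lagrange's theorem the order of any subgroup divides 36; the divisors of 36 are 1, 2, 3, 4, 6, 9, 12, 18, 36.

Answer: 1, 2, 3, 4, 6, 9, 12, 18, 36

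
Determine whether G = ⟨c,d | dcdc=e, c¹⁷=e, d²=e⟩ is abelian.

c·d = cd but d·c = c¹⁶d, so c·d ≠ d·c and G is not abelian.

Answer: No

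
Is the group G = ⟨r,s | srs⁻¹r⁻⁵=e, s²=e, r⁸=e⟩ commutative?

r·s = rs but s·r = r⁵s, so r·s ≠ s·r and G is not abelian.

Answer: No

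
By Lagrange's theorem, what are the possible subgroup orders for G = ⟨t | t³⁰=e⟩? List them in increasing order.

|G| = 30 = 2 · 3 · 5. By Lagrange's theorem the order of any subgroup divides 30; the divisors of 30 are 1, 2, 3, 5, 6, 10, 15, 30.

Answer: 1, 2, 3, 5, 6, 10, 15, 30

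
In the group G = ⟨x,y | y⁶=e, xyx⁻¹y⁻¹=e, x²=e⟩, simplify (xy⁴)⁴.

Compute successive powers of (xy⁴), reducing at each step:
  (xy⁴)²: (xy⁴) · x = y⁴;   (y⁴) · y⁴ = y²
  (xy⁴)³: (y²) · x = xy²;   (xy²) · y⁴ = x
  (xy⁴)⁴: x · x = e;   e · y⁴ = y⁴

Answer: y⁴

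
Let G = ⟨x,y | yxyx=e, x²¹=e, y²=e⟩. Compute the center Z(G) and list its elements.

An element z ∈ Z(G) iff z commutes with every generator.
For example e is central: e·x = x = x·e; e·y = y = y·e.
Whereas x ∉ Z(G) since x·y = xy ≠ x²⁰y = y·x.
Checking each of the 42 elements this way gives Z(G) = {e}, of order 1.

Answer: {e}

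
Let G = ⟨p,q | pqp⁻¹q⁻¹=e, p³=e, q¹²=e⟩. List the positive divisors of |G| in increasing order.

|G| = 36 = 2² · 3². By Lagrange's theorem the order of any subgroup divides 36; the divisors of 36 are 1, 2, 3, 4, 6, 9, 12, 18, 36.

Answer: 1, 2, 3, 4, 6, 9, 12, 18, 36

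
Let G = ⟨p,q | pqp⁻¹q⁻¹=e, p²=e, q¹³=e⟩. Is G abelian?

Each pair of generators commutes: p·q = pq = q·p. Since the generators pairwise commute, every element of G commutes with every other, so G is abelian.

Answer: Yes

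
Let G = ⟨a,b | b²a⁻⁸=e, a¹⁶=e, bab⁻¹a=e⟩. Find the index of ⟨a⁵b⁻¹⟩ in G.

First find ord(a⁵b⁻¹) by computing successive powers:
  (a⁵b⁻¹)¹ = a⁵b⁻¹, (a⁵b⁻¹)² = a⁸, (a⁵b⁻¹)³ = a⁵b, (a⁵b⁻¹)⁴ = e.
So |⟨a⁵b⁻¹⟩| = ord(a⁵b⁻¹) = 4. With |G| = 32, by Lagrange [G : ⟨a⁵b⁻¹⟩] = 32/4 = 8.

Answer: 8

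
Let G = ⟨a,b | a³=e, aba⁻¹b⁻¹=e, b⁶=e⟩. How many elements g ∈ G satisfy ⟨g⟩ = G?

⟨g⟩ = G would require ord(g) = |G| = 18, but the maximum element order in G is 6 < 18. So G is not cyclic and no single element generates it: the count is 0.

Answer: 0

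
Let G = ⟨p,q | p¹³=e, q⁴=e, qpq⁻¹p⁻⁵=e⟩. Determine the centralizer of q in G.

⟨q⟩ ⊆ C_G(q) since powers of q commute with q; so |C_G(q)| ≥ |⟨q⟩| = 4.
By orbit–stabilizer, |C_G(q)| = |G| / |conj. class of q| = 52 / 13 = 4.
The 4 elements commuting with q are {e, q, q², q³}.

Answer: {e, q, q², q³}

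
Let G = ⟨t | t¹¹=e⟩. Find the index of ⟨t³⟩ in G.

First find ord(t³) by computing successive powers:
  (t³)¹ = t³, (t³)² = t⁶, (t³)³ = t⁹, (t³)⁴ = t, (t³)⁵ = t⁴, (t³)⁶ = t⁷, (t³)⁷ = t¹⁰, (t³)⁸ = t², (t³)⁹ = t⁵, (t³)¹⁰ = t⁸, (t³)¹¹ = e.
So |⟨t³⟩| = ord(t³) = 11. With |G| = 11, by Lagrange [G : ⟨t³⟩] = 11/11 = 1.

Answer: 1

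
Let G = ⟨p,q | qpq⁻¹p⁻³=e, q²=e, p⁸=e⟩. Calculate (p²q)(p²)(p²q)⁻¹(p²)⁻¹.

[(p²q), (p²)] = (p²q)·(p²)·(p²q)⁻¹·(p²)⁻¹.
  (p²q) · (p²) = q
  q · (p²q) = p⁶
  (p⁶) · (p⁶) = p⁴

Answer: p⁴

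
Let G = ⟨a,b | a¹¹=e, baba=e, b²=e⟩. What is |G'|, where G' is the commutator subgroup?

G' = [G, G] is generated by all commutators. The generator-pair commutators are: [a, b] = a².
The subgroup they normally generate is {e, a, a², a³, a⁴, a⁵, a⁶, a⁷, a⁸, a⁹, a¹⁰}, of order 11.
Check: |G/G'| = 22/11 = 2 is the order of the abelianisation.

Answer: 11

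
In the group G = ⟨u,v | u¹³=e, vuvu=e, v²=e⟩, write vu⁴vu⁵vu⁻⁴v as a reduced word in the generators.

Multiply left to right, reducing at each step:
  v · u⁴ = u⁹v
  (u⁹v) · v = u⁹
  (u⁹) · u⁵ = u
  u · v = uv
  (uv) · u⁻⁴ = u⁵v
  (u⁵v) · v = u⁵

Answer: u⁵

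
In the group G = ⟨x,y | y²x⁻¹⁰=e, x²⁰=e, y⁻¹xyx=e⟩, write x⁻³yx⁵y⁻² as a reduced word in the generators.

Multiply left to right, reducing at each step:
  (x¹⁷) · y = x⁷y⁻¹
  (x⁷y⁻¹) · x⁵ = x²y⁻¹
  (x²y⁻¹) · y⁻² = x²y

Answer: x²y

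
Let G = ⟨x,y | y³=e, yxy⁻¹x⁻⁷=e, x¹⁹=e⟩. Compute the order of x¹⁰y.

Compute successive powers until reaching e:
  (x¹⁰y)¹ = x¹⁰y, (x¹⁰y)² = x⁴y², (x¹⁰y)³ = e.
The smallest positive k with (x¹⁰y)ᵏ = e is 3.

Answer: 3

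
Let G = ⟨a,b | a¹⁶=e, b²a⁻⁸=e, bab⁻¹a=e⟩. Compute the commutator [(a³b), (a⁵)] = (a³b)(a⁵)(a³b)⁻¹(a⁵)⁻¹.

[(a³b), (a⁵)] = (a³b)·(a⁵)·(a³b)⁻¹·(a⁵)⁻¹.
  (a³b) · (a⁵) = a⁶b⁻¹
  (a⁶b⁻¹) · (a³b⁻¹) = a¹¹
  (a¹¹) · (a¹¹) = a⁶

Answer: a⁶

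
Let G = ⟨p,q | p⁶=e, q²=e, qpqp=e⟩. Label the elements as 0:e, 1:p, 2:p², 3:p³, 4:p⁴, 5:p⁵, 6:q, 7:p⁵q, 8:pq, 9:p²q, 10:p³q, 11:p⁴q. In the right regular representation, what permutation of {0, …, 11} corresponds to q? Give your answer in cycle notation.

(0 6)(1 8)(2 9)(3 10)(4 11)(5 7)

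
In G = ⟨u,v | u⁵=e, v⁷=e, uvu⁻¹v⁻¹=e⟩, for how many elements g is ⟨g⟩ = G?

G is cyclic of order 35. An element generates G iff its order is 35, and a cyclic group of order 35 has exactly φ(35) = 24 such elements.

Answer: 24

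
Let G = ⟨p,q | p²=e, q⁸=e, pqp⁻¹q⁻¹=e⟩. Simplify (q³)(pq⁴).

Compute (q³) · (pq⁴) by multiplying left to right and reducing via the relations at each step:
  (q³) · p = pq³
  (pq³) · q⁴ = pq⁷

Answer: pq⁷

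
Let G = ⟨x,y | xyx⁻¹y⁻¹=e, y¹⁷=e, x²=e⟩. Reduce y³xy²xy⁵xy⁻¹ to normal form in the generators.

Multiply left to right, reducing at each step:
  (y³) · x = xy³
  (xy³) · y² = xy⁵
  (xy⁵) · x = y⁵
  (y⁵) · y⁵ = y¹⁰
  (y¹⁰) · x = xy¹⁰
  (xy¹⁰) · y⁻¹ = xy⁹

Answer: xy⁹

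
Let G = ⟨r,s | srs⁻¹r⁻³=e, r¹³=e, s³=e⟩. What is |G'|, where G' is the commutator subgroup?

G' = [G, G] is generated by all commutators. The generator-pair commutators are: [r, s] = r¹¹.
The subgroup they normally generate is {e, r, r², r³, r⁴, r⁵, r⁶, r⁷, r⁸, r⁹, r¹⁰, r¹¹, r¹²}, of order 13.
Check: |G/G'| = 39/13 = 3 is the order of the abelianisation.

Answer: 13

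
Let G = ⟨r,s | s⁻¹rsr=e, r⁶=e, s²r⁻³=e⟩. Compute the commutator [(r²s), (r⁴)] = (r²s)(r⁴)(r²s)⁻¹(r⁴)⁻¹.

[(r²s), (r⁴)] = (r²s)·(r⁴)·(r²s)⁻¹·(r⁴)⁻¹.
  (r²s) · (r⁴) = rs⁻¹
  (rs⁻¹) · (r²s⁻¹) = r²
  (r²) · (r²) = r⁴

Answer: r⁴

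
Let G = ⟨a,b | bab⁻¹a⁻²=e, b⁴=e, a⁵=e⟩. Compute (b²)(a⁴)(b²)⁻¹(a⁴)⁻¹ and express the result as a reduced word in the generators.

[(b²), (a⁴)] = (b²)·(a⁴)·(b²)⁻¹·(a⁴)⁻¹.
  (b²) · (a⁴) = ab²
  (ab²) · (b²) = a
  a · a = a²

Answer: a²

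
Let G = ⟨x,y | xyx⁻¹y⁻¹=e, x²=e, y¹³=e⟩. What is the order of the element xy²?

Compute successive powers until reaching e:
  (xy²)¹ = xy², (xy²)² = y⁴, (xy²)³ = xy⁶, (xy²)⁴ = y⁸, (xy²)⁵ = xy¹⁰, (xy²)⁶ = y¹², (xy²)⁷ = xy, (xy²)⁸ = y³, (xy²)⁹ = xy⁵, (xy²)¹⁰ = y⁷, (xy²)¹¹ = xy⁹, (xy²)¹² = y¹¹, (xy²)¹³ = x, (xy²)¹⁴ = y², (xy²)¹⁵ = xy⁴, (xy²)¹⁶ = y⁶, (xy²)¹⁷ = xy⁸, (xy²)¹⁸ = y¹⁰, (xy²)¹⁹ = xy¹², (xy²)²⁰ = y, (xy²)²¹ = xy³, (xy²)²² = y⁵, (xy²)²³ = xy⁷, (xy²)²⁴ = y⁹, (xy²)²⁵ = xy¹¹, (xy²)²⁶ = e.
The smallest positive k with (xy²)ᵏ = e is 26.

Answer: 26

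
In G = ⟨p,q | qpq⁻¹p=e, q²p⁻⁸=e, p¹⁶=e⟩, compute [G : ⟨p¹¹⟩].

First find ord(p¹¹) by computing successive powers:
  (p¹¹)¹ = p¹¹, (p¹¹)² = p⁶, (p¹¹)³ = p, (p¹¹)⁴ = p¹², (p¹¹)⁵ = p⁷, (p¹¹)⁶ = p², (p¹¹)⁷ = p¹³, (p¹¹)⁸ = p⁸, (p¹¹)⁹ = p³, (p¹¹)¹⁰ = p¹⁴, (p¹¹)¹¹ = p⁹, (p¹¹)¹² = p⁴, (p¹¹)¹³ = p¹⁵, (p¹¹)¹⁴ = p¹⁰, (p¹¹)¹⁵ = p⁵, (p¹¹)¹⁶ = e.
So |⟨p¹¹⟩| = ord(p¹¹) = 16. With |G| = 32, by Lagrange [G : ⟨p¹¹⟩] = 32/16 = 2.

Answer: 2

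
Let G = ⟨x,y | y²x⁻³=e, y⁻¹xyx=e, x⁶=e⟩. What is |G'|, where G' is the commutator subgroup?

G' = [G, G] is generated by all commutators. The generator-pair commutators are: [x, y] = x².
The subgroup they normally generate is {e, x², x⁴}, of order 3.
Check: |G/G'| = 12/3 = 4 is the order of the abelianisation.

Answer: 3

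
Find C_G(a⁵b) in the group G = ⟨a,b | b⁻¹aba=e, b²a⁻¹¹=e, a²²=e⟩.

⟨a⁵b⟩ ⊆ C_G(a⁵b) since powers of a⁵b commute with a⁵b; so |C_G(a⁵b)| ≥ |⟨a⁵b⟩| = 4.
By orbit–stabilizer, |C_G(a⁵b)| = |G| / |conj. class of a⁵b| = 44 / 11 = 4.
The 4 elements commuting with a⁵b are {e, a¹¹, a⁵b, a⁵b⁻¹}.

Answer: {e, a¹¹, a⁵b, a⁵b⁻¹}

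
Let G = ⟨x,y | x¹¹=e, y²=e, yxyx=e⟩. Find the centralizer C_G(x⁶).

⟨x⁶⟩ ⊆ C_G(x⁶) since powers of x⁶ commute with x⁶; so |C_G(x⁶)| ≥ |⟨x⁶⟩| = 11.
By orbit–stabilizer, |C_G(x⁶)| = |G| / |conj. class of x⁶| = 22 / 2 = 11.
The 11 elements commuting with x⁶ are {e, x, x², x³, x⁴, x⁵, x⁶, x⁷, x⁸, x⁹, x¹⁰}.

Answer: {e, x, x², x³, x⁴, x⁵, x⁶, x⁷, x⁸, x⁹, x¹⁰}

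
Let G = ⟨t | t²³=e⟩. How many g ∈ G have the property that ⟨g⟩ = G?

G is cyclic of order 23. An element generates G iff its order is 23, and a cyclic group of order 23 has exactly φ(23) = 22 such elements.

Answer: 22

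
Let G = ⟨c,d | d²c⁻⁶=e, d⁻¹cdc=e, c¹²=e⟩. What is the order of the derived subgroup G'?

G' = [G, G] is generated by all commutators. The generator-pair commutators are: [c, d] = c².
The subgroup they normally generate is {e, c², c⁴, c⁶, c⁸, c¹⁰}, of order 6.
Check: |G/G'| = 24/6 = 4 is the order of the abelianisation.

Answer: 6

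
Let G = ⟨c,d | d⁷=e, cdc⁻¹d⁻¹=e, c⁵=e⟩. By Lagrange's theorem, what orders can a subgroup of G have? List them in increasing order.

|G| = 35 = 5 · 7. By Lagrange's theorem the order of any subgroup divides 35; the divisors of 35 are 1, 5, 7, 35.

Answer: 1, 5, 7, 35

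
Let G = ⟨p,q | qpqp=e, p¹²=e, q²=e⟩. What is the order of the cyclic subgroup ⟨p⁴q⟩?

|⟨p⁴q⟩| equals the order of p⁴q. Compute successive powers until reaching e:
  (p⁴q)¹ = p⁴q, (p⁴q)² = e.
The smallest positive k with (p⁴q)ᵏ = e is 2, so |⟨p⁴q⟩| = 2.

Answer: 2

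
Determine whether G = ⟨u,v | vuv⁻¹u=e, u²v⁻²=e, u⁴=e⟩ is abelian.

u·v = uv but v·u = uv⁻¹, so u·v ≠ v·u and G is not abelian.

Answer: No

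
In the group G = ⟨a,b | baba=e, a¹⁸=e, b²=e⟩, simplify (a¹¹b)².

Compute successive powers of (a¹¹b), reducing at each step:
  (a¹¹b)²: (a¹¹b) · a¹¹ = b;   b · b = e

Answer: e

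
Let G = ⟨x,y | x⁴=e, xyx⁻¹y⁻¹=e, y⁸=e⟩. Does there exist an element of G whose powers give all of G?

|G| = 32, but the maximum element order in G is 8 < 32. No single element generates all of G, so G is not cyclic.

Answer: No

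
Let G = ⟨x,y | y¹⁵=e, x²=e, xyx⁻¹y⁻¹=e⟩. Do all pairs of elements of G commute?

Each pair of generators commutes: x·y = xy = y·x. Since the generators pairwise commute, every element of G commutes with every other, so G is abelian.

Answer: Yes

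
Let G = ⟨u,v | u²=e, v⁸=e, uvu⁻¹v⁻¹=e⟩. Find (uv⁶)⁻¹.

The order of (uv⁶) is 4 (smallest k with (uv⁶)ᵏ = e), so (uv⁶)⁻¹ = (uv⁶)³ = uv².
Check: (uv⁶) · (uv²) → (uv⁶) · u = v⁶;   (v⁶) · v² = e, giving e as required.

Answer: uv²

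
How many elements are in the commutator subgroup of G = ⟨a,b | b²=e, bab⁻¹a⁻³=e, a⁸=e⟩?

G' = [G, G] is generated by all commutators. The generator-pair commutators are: [a, b] = a⁶.
The subgroup they normally generate is {e, a², a⁴, a⁶}, of order 4.
Check: |G/G'| = 16/4 = 4 is the order of the abelianisation.

Answer: 4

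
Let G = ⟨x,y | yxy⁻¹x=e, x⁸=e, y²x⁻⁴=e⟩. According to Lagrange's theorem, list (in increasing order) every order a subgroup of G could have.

|G| = 16 = 2⁴. By Lagrange's theorem the order of any subgroup divides 16; the divisors of 16 are 1, 2, 4, 8, 16.

Answer: 1, 2, 4, 8, 16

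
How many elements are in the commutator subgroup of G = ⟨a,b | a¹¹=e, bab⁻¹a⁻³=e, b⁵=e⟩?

G' = [G, G] is generated by all commutators. The generator-pair commutators are: [a, b] = a⁹.
The subgroup they normally generate is {e, a, a², a³, a⁴, a⁵, a⁶, a⁷, a⁸, a⁹, a¹⁰}, of order 11.
Check: |G/G'| = 55/11 = 5 is the order of the abelianisation.

Answer: 11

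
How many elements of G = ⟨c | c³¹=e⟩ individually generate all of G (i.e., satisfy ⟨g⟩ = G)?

G is cyclic of order 31. An element generates G iff its order is 31, and a cyclic group of order 31 has exactly φ(31) = 30 such elements.

Answer: 30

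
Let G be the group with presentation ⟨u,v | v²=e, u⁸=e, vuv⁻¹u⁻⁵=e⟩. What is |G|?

Enumerate words in the generators, reducing via the relations: the distinct elements are
  {e, u, v, uv, u², u³, u⁴, u⁵, u⁶, u⁷, u²v, u³v, u⁴v, u⁵v, u⁶v, u⁷v}.
No further products give new elements, so |G| = 16.

Answer: 16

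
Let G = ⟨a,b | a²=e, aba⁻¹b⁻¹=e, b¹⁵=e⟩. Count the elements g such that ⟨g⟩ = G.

G is cyclic of order 30. An element generates G iff its order is 30, and a cyclic group of order 30 has exactly φ(30) = 8 such elements.

Answer: 8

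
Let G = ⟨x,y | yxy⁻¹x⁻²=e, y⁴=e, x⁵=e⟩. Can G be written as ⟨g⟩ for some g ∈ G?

Every cyclic group is abelian. But x·y = xy while y·x = x²y, so x·y ≠ y·x and G is not abelian. Hence G is not cyclic.

Answer: No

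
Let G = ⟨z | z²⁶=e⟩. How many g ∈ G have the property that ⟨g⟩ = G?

G is cyclic of order 26. An element generates G iff its order is 26, and a cyclic group of order 26 has exactly φ(26) = 12 such elements.

Answer: 12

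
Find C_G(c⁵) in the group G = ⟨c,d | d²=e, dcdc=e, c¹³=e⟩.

⟨c⁵⟩ ⊆ C_G(c⁵) since powers of c⁵ commute with c⁵; so |C_G(c⁵)| ≥ |⟨c⁵⟩| = 13.
By orbit–stabilizer, |C_G(c⁵)| = |G| / |conj. class of c⁵| = 26 / 2 = 13.
The 13 elements commuting with c⁵ are {e, c, c², c³, c⁴, c⁵, c⁶, c⁷, c⁸, c⁹, c¹⁰, c¹¹, c¹²}.

Answer: {e, c, c², c³, c⁴, c⁵, c⁶, c⁷, c⁸, c⁹, c¹⁰, c¹¹, c¹²}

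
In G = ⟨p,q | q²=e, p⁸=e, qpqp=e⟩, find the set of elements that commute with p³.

⟨p³⟩ ⊆ C_G(p³) since powers of p³ commute with p³; so |C_G(p³)| ≥ |⟨p³⟩| = 8.
By orbit–stabilizer, |C_G(p³)| = |G| / |conj. class of p³| = 16 / 2 = 8.
The 8 elements commuting with p³ are {e, p, p², p³, p⁴, p⁵, p⁶, p⁷}.

Answer: {e, p, p², p³, p⁴, p⁵, p⁶, p⁷}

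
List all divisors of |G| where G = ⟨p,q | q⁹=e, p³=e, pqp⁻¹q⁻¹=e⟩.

|G| = 27 = 3³. By Lagrange's theorem the order of any subgroup divides 27; the divisors of 27 are 1, 3, 9, 27.

Answer: 1, 3, 9, 27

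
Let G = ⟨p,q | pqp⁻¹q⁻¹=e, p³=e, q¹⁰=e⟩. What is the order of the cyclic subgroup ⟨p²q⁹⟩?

|⟨p²q⁹⟩| equals the order of p²q⁹. Compute successive powers until reaching e:
  (p²q⁹)¹ = p²q⁹, (p²q⁹)² = pq⁸, (p²q⁹)³ = q⁷, (p²q⁹)⁴ = p²q⁶, (p²q⁹)⁵ = pq⁵, (p²q⁹)⁶ = q⁴, (p²q⁹)⁷ = p²q³, (p²q⁹)⁸ = pq², (p²q⁹)⁹ = q, (p²q⁹)¹⁰ = p², (p²q⁹)¹¹ = pq⁹, (p²q⁹)¹² = q⁸, (p²q⁹)¹³ = p²q⁷, (p²q⁹)¹⁴ = pq⁶, (p²q⁹)¹⁵ = q⁵, (p²q⁹)¹⁶ = p²q⁴, (p²q⁹)¹⁷ = pq³, (p²q⁹)¹⁸ = q², (p²q⁹)¹⁹ = p²q, (p²q⁹)²⁰ = p, (p²q⁹)²¹ = q⁹, (p²q⁹)²² = p²q⁸, (p²q⁹)²³ = pq⁷, (p²q⁹)²⁴ = q⁶, (p²q⁹)²⁵ = p²q⁵, (p²q⁹)²⁶ = pq⁴, (p²q⁹)²⁷ = q³, (p²q⁹)²⁸ = p²q², (p²q⁹)²⁹ = pq, (p²q⁹)³⁰ = e.
The smallest positive k with (p²q⁹)ᵏ = e is 30, so |⟨p²q⁹⟩| = 30.

Answer: 30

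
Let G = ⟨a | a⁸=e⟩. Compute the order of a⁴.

Compute successive powers until reaching e:
  (a⁴)¹ = a⁴, (a⁴)² = e.
The smallest positive k with (a⁴)ᵏ = e is 2.

Answer: 2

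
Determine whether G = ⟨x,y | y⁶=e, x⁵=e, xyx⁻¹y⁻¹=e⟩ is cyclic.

|G| = 30. The element xy has order 30 (its powers give 30 distinct elements), so ⟨xy⟩ = G and G is cyclic.

Answer: Yes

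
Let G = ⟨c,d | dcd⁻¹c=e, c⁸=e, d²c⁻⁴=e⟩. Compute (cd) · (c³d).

Compute (cd) · (c³d) by multiplying left to right and reducing via the relations at each step:
  (cd) · c³ = c²d⁻¹
  (c²d⁻¹) · d = c²

Answer: c²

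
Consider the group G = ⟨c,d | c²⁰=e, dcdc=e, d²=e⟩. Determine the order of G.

Enumerate words in the generators, reducing via the relations: the distinct elements are
  {c, d, e, cd, c², c³, c⁴, c⁵, c⁶, c⁷, c⁸, c⁹, c²d, c³d, c¹², c¹³, c¹¹, c¹⁰, c¹⁴, c¹⁵, c¹⁶, c¹⁷, c¹⁸, c¹⁹, c⁴d, c⁵d, c⁶d, c⁷d, c⁸d, c⁹d, c¹²d, c¹³d, c¹¹d, c¹⁰d, c¹⁴d, c¹⁵d, c¹⁶d, c¹⁷d, c¹⁸d, c¹⁹d}.
No further products give new elements, so |G| = 40.

Answer: 40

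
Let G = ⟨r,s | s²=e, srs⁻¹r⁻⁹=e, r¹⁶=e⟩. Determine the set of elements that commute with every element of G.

An element z ∈ Z(G) iff z commutes with every generator.
For example r² is central: (r²)·r = r³ = r·(r²); (r²)·s = r²s = s·(r²).
Whereas r ∉ Z(G) since r·s = rs ≠ r⁹s = s·r.
Checking each of the 32 elements this way gives Z(G) = {e, r², r⁴, r⁶, r⁸, r¹⁰, r¹², r¹⁴}, of order 8.

Answer: {e, r², r⁴, r⁶, r⁸, r¹⁰, r¹², r¹⁴}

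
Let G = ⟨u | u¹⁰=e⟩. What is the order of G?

G is generated by a single element, so G is cyclic. The relator gives u¹⁰ = e and no smaller power is forced to be e, so the 10 powers {e, u, u², u³, u⁴, u⁵, u⁶, u⁷, u⁸, u⁹} are distinct. Hence |G| = 10.

Answer: 10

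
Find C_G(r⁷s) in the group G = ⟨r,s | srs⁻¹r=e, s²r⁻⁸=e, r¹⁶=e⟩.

⟨r⁷s⟩ ⊆ C_G(r⁷s) since powers of r⁷s commute with r⁷s; so |C_G(r⁷s)| ≥ |⟨r⁷s⟩| = 4.
By orbit–stabilizer, |C_G(r⁷s)| = |G| / |conj. class of r⁷s| = 32 / 8 = 4.
The 4 elements commuting with r⁷s are {e, r⁸, r⁷s⁻¹, r⁷s}.

Answer: {e, r⁸, r⁷s⁻¹, r⁷s}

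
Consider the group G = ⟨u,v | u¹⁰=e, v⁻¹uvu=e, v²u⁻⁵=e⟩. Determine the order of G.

Enumerate words in the generators, reducing via the relations: the distinct elements are
  {e, u, v, uv, u², u³, u⁴, u⁵, u⁶, u⁷, u⁸, u⁹, u²v, u³v, u⁴v, v⁻¹, uv⁻¹, u²v⁻¹, u³v⁻¹, u⁴v⁻¹}.
No further products give new elements, so |G| = 20.

Answer: 20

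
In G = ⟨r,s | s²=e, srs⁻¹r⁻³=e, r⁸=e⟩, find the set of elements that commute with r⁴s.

⟨r⁴s⟩ ⊆ C_G(r⁴s) since powers of r⁴s commute with r⁴s; so |C_G(r⁴s)| ≥ |⟨r⁴s⟩| = 2.
By orbit–stabilizer, |C_G(r⁴s)| = |G| / |conj. class of r⁴s| = 16 / 4 = 4.
The 4 elements commuting with r⁴s are {e, r⁴, s, r⁴s}.

Answer: {e, r⁴, s, r⁴s}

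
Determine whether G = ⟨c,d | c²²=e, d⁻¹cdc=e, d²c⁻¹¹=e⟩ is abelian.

c·d = cd but d·c = c¹⁰d⁻¹, so c·d ≠ d·c and G is not abelian.

Answer: No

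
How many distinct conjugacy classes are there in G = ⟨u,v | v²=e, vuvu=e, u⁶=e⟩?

The conjugacy classes (representative and size) are:
  [e] (size 1), [u⁵] (size 2), [u⁴] (size 2), [u³] (size 1), [v] (size 3), [u³v] (size 3).
Class equation: 1 + 2 + 2 + 1 + 3 + 3 = 12 = |G|. So G has 6 conjugacy classes.

Answer: 6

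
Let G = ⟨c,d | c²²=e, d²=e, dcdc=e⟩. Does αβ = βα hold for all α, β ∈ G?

c·d = cd but d·c = c²¹d, so c·d ≠ d·c and G is not abelian.

Answer: No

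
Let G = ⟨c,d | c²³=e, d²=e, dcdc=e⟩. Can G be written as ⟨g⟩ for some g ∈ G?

Every cyclic group is abelian. But c·d = cd while d·c = c²²d, so c·d ≠ d·c and G is not abelian. Hence G is not cyclic.

Answer: No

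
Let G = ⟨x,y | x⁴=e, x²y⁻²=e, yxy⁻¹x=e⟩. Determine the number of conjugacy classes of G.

The conjugacy classes (representative and size) are:
  [e] (size 1), [x³] (size 2), [x²] (size 1), [y⁻¹] (size 2), [xy] (size 2).
Class equation: 1 + 2 + 1 + 2 + 2 = 8 = |G|. So G has 5 conjugacy classes.

Answer: 5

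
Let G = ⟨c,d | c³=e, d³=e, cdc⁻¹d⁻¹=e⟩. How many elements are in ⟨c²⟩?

|⟨c²⟩| equals the order of c². Compute successive powers until reaching e:
  (c²)¹ = c², (c²)² = c, (c²)³ = e.
The smallest positive k with (c²)ᵏ = e is 3, so |⟨c²⟩| = 3.

Answer: 3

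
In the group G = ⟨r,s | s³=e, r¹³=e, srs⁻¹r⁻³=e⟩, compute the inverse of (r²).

The order of (r²) is 13 (smallest k with (r²)ᵏ = e), so (r²)⁻¹ = (r²)¹² = r¹¹.
Check: (r²) · (r¹¹) → (r²) · r¹¹ = e, giving e as required.

Answer: r¹¹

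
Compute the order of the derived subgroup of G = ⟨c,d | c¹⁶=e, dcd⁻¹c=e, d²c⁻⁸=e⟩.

G' = [G, G] is generated by all commutators. The generator-pair commutators are: [c, d] = c².
The subgroup they normally generate is {e, c², c⁴, c⁶, c⁸, c¹⁰, c¹², c¹⁴}, of order 8.
Check: |G/G'| = 32/8 = 4 is the order of the abelianisation.

Answer: 8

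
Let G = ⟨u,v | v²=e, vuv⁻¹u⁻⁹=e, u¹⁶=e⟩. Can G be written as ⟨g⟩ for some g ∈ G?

Every cyclic group is abelian. But u·v = uv while v·u = u⁹v, so u·v ≠ v·u and G is not abelian. Hence G is not cyclic.

Answer: No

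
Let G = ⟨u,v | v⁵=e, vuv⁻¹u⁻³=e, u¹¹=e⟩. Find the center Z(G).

An element z ∈ Z(G) iff z commutes with every generator.
For example e is central: e·u = u = u·e; e·v = v = v·e.
Whereas u ∉ Z(G) since u·v = uv ≠ u³v = v·u.
Checking each of the 55 elements this way gives Z(G) = {e}, of order 1.

Answer: {e}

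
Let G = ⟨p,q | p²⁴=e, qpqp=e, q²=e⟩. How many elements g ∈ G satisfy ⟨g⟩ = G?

⟨g⟩ = G would require ord(g) = |G| = 48, but the maximum element order in G is 24 < 48. So G is not cyclic and no single element generates it: the count is 0.

Answer: 0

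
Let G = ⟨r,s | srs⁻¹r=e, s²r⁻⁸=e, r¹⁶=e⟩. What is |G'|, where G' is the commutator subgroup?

G' = [G, G] is generated by all commutators. The generator-pair commutators are: [r, s] = r².
The subgroup they normally generate is {e, r², r⁴, r⁶, r⁸, r¹⁰, r¹², r¹⁴}, of order 8.
Check: |G/G'| = 32/8 = 4 is the order of the abelianisation.

Answer: 8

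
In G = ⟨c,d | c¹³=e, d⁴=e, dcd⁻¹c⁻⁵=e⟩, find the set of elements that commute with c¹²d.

⟨c¹²d⟩ ⊆ C_G(c¹²d) since powers of c¹²d commute with c¹²d; so |C_G(c¹²d)| ≥ |⟨c¹²d⟩| = 4.
By orbit–stabilizer, |C_G(c¹²d)| = |G| / |conj. class of c¹²d| = 52 / 13 = 4.
The 4 elements commuting with c¹²d are {e, c⁷d², c¹²d, c⁸d³}.

Answer: {e, c⁷d², c¹²d, c⁸d³}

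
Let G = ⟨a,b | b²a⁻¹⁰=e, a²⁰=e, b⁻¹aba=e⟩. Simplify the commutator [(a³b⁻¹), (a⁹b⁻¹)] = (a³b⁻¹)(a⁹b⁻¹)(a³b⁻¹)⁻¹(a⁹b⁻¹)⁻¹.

[(a³b⁻¹), (a⁹b⁻¹)] = (a³b⁻¹)·(a⁹b⁻¹)·(a³b⁻¹)⁻¹·(a⁹b⁻¹)⁻¹.
  (a³b⁻¹) · (a⁹b⁻¹) = a⁴
  (a⁴) · (a³b) = a⁷b
  (a⁷b) · (a⁹b) = a⁸

Answer: a⁸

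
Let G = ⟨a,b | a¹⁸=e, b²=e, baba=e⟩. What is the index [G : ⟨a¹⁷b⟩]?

First find ord(a¹⁷b) by computing successive powers:
  (a¹⁷b)¹ = a¹⁷b, (a¹⁷b)² = e.
So |⟨a¹⁷b⟩| = ord(a¹⁷b) = 2. With |G| = 36, by Lagrange [G : ⟨a¹⁷b⟩] = 36/2 = 18.

Answer: 18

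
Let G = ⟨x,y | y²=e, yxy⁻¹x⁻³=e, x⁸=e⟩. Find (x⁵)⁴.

Compute successive powers of (x⁵), reducing at each step:
  (x⁵)²: (x⁵) · x⁵ = x²
  (x⁵)³: (x²) · x⁵ = x⁷
  (x⁵)⁴: (x⁷) · x⁵ = x⁴

Answer: x⁴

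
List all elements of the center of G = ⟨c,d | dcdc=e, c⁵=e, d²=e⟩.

An element z ∈ Z(G) iff z commutes with every generator.
For example e is central: e·c = c = c·e; e·d = d = d·e.
Whereas c ∉ Z(G) since c·d = cd ≠ c⁴d = d·c.
Checking each of the 10 elements this way gives Z(G) = {e}, of order 1.

Answer: {e}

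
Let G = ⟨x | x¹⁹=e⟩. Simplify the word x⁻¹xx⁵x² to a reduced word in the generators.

Multiply left to right, reducing at each step:
  (x¹⁸) · x = e
  e · x⁵ = x⁵
  (x⁵) · x² = x⁷

Answer: x⁷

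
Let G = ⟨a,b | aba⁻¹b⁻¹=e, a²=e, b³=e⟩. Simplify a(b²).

Compute a · (b²) by multiplying left to right and reducing via the relations at each step:
  a · b² = ab²

Answer: ab²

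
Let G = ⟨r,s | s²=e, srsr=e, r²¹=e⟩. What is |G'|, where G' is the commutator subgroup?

G' = [G, G] is generated by all commutators. The generator-pair commutators are: [r, s] = r².
The subgroup they normally generate is {e, r, r², r³, r⁴, r⁵, r⁶, r⁷, r⁸, r⁹, r¹⁰, r¹¹, r¹², r¹³, r¹⁴, r¹⁵, r¹⁶, r¹⁷, r¹⁸, r¹⁹, r²⁰}, of order 21.
Check: |G/G'| = 42/21 = 2 is the order of the abelianisation.

Answer: 21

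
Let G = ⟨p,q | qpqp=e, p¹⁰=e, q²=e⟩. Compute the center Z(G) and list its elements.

An element z ∈ Z(G) iff z commutes with every generator.
For example p⁵ is central: (p⁵)·p = p⁶ = p·(p⁵); (p⁵)·q = p⁵q = q·(p⁵).
Whereas p ∉ Z(G) since p·q = pq ≠ p⁹q = q·p.
Checking each of the 20 elements this way gives Z(G) = {e, p⁵}, of order 2.

Answer: {e, p⁵}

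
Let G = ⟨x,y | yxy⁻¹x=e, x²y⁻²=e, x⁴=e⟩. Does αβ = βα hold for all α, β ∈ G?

x·y = xy but y·x = xy⁻¹, so x·y ≠ y·x and G is not abelian.

Answer: No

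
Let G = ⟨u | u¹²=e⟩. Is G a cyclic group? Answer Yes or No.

|G| = 12. The element u has order 12 (its powers give 12 distinct elements), so ⟨u⟩ = G and G is cyclic.

Answer: Yes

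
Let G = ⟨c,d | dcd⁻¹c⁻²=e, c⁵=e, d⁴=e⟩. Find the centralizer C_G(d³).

⟨d³⟩ ⊆ C_G(d³) since powers of d³ commute with d³; so |C_G(d³)| ≥ |⟨d³⟩| = 4.
By orbit–stabilizer, |C_G(d³)| = |G| / |conj. class of d³| = 20 / 5 = 4.
The 4 elements commuting with d³ are {e, d, d², d³}.

Answer: {e, d, d², d³}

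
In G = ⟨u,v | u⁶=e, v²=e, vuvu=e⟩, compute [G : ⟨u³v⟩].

First find ord(u³v) by computing successive powers:
  (u³v)¹ = u³v, (u³v)² = e.
So |⟨u³v⟩| = ord(u³v) = 2. With |G| = 12, by Lagrange [G : ⟨u³v⟩] = 12/2 = 6.

Answer: 6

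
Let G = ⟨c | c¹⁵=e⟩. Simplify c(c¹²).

Compute c · (c¹²) by multiplying left to right and reducing via the relations at each step:
  c · c¹² = c¹³

Answer: c¹³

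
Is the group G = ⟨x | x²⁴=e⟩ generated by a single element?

|G| = 24. The element x has order 24 (its powers give 24 distinct elements), so ⟨x⟩ = G and G is cyclic.

Answer: Yes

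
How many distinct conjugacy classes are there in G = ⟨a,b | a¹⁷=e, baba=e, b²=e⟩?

The conjugacy classes (representative and size) are:
  [e] (size 1), [a¹⁶] (size 2), [a²] (size 2), [a³] (size 2), [a¹³] (size 2), [a¹²] (size 2), [a⁶] (size 2), [a¹⁰] (size 2), [a⁹] (size 2), [a⁷b] (size 17).
Class equation: 1 + 2 + 2 + 2 + 2 + 2 + 2 + 2 + 2 + 17 = 34 = |G|. So G has 10 conjugacy classes.

Answer: 10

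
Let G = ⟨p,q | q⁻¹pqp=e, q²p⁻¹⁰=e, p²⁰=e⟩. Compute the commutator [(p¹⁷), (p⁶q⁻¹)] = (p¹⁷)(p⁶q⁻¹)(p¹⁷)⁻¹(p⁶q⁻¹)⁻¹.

[(p¹⁷), (p⁶q⁻¹)] = (p¹⁷)·(p⁶q⁻¹)·(p¹⁷)⁻¹·(p⁶q⁻¹)⁻¹.
  (p¹⁷) · (p⁶q⁻¹) = p³q⁻¹
  (p³q⁻¹) · (p³) = q⁻¹
  (q⁻¹) · (p⁶q) = p¹⁴

Answer: p¹⁴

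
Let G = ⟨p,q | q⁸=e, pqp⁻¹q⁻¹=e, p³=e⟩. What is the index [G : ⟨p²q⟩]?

First find ord(p²q) by computing successive powers:
  (p²q)¹ = p²q, (p²q)² = pq², (p²q)³ = q³, (p²q)⁴ = p²q⁴, (p²q)⁵ = pq⁵, (p²q)⁶ = q⁶, (p²q)⁷ = p²q⁷, (p²q)⁸ = p, (p²q)⁹ = q, (p²q)¹⁰ = p²q², (p²q)¹¹ = pq³, (p²q)¹² = q⁴, (p²q)¹³ = p²q⁵, (p²q)¹⁴ = pq⁶, (p²q)¹⁵ = q⁷, (p²q)¹⁶ = p², (p²q)¹⁷ = pq, (p²q)¹⁸ = q², (p²q)¹⁹ = p²q³, (p²q)²⁰ = pq⁴, (p²q)²¹ = q⁵, (p²q)²² = p²q⁶, (p²q)²³ = pq⁷, (p²q)²⁴ = e.
So |⟨p²q⟩| = ord(p²q) = 24. With |G| = 24, by Lagrange [G : ⟨p²q⟩] = 24/24 = 1.

Answer: 1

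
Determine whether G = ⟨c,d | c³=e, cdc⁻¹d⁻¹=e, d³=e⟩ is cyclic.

|G| = 9, but the maximum element order in G is 3 < 9. No single element generates all of G, so G is not cyclic.

Answer: No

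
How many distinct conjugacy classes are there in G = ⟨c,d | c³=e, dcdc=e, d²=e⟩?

The conjugacy classes (representative and size) are:
  [e] (size 1), [c] (size 2), [cd] (size 3).
Class equation: 1 + 2 + 3 = 6 = |G|. So G has 3 conjugacy classes.

Answer: 3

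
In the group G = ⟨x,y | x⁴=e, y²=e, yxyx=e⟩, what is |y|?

Compute successive powers until reaching e:
  y¹ = y, y² = e.
The smallest positive k with yᵏ = e is 2.

Answer: 2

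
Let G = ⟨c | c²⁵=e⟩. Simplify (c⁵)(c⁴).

Compute (c⁵) · (c⁴) by multiplying left to right and reducing via the relations at each step:
  (c⁵) · c⁴ = c⁹

Answer: c⁹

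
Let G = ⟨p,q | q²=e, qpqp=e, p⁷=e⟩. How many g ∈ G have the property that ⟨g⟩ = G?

⟨g⟩ = G would require ord(g) = |G| = 14, but the maximum element order in G is 7 < 14. So G is not cyclic and no single element generates it: the count is 0.

Answer: 0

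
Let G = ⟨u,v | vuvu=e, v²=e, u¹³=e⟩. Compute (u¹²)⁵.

Compute successive powers of (u¹²), reducing at each step:
  (u¹²)²: (u¹²) · u¹² = u¹¹
  (u¹²)³: (u¹¹) · u¹² = u¹⁰
  (u¹²)⁴: (u¹⁰) · u¹² = u⁹
  (u¹²)⁵: (u⁹) · u¹² = u⁸

Answer: u⁸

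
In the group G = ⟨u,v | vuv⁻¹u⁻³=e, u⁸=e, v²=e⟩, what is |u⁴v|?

Compute successive powers until reaching e:
  (u⁴v)¹ = u⁴v, (u⁴v)² = e.
The smallest positive k with (u⁴v)ᵏ = e is 2.

Answer: 2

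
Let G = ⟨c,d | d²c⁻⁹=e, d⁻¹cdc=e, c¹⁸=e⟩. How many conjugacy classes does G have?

The conjugacy classes (representative and size) are:
  [e] (size 1), [c¹⁷] (size 2), [c¹⁶] (size 2), [c³] (size 2), [c¹⁴] (size 2), [c¹³] (size 2), [c¹²] (size 2), [c¹¹] (size 2), [c¹⁰] (size 2), [c⁹] (size 1), [c⁸d] (size 9), [cd] (size 9).
Class equation: 1 + 2 + 2 + 2 + 2 + 2 + 2 + 2 + 2 + 1 + 9 + 9 = 36 = |G|. So G has 12 conjugacy classes.

Answer: 12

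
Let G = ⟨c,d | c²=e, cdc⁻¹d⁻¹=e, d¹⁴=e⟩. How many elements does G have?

Enumerate words in the generators, reducing via the relations: the distinct elements are
  {c, d, e, cd, d², d³, d⁴, d⁵, d⁶, d⁷, d⁸, d⁹, cd², cd³, cd⁴, cd⁵, cd⁶, cd⁷, cd⁸, cd⁹, d¹², d¹³, d¹¹, d¹⁰, cd¹², cd¹³, cd¹¹, cd¹⁰}.
No further products give new elements, so |G| = 28.

Answer: 28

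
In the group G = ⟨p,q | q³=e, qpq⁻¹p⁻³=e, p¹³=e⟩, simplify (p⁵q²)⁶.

Compute successive powers of (p⁵q²), reducing at each step:
  (p⁵q²)²: (p⁵q²) · p⁵ = p¹¹q²;   (p¹¹q²) · q² = p¹¹q
  (p⁵q²)³: (p¹¹q) · p⁵ = q;   q · q² = e
  (p⁵q²)⁴: e · p⁵ = p⁵;   (p⁵) · q² = p⁵q²
  (p⁵q²)⁵: (p⁵q²) · p⁵ = p¹¹q²;   (p¹¹q²) · q² = p¹¹q
  (p⁵q²)⁶: (p¹¹q) · p⁵ = q;   q · q² = e

Answer: e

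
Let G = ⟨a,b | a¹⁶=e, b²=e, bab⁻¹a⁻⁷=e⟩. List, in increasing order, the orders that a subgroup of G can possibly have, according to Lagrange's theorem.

|G| = 32 = 2⁵. By Lagrange's theorem the order of any subgroup divides 32; the divisors of 32 are 1, 2, 4, 8, 16, 32.

Answer: 1, 2, 4, 8, 16, 32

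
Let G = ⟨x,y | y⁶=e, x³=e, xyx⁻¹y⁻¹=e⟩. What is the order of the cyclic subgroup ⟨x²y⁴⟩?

|⟨x²y⁴⟩| equals the order of x²y⁴. Compute successive powers until reaching e:
  (x²y⁴)¹ = x²y⁴, (x²y⁴)² = xy², (x²y⁴)³ = e.
The smallest positive k with (x²y⁴)ᵏ = e is 3, so |⟨x²y⁴⟩| = 3.

Answer: 3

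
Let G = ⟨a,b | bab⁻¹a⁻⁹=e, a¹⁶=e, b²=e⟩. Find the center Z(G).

An element z ∈ Z(G) iff z commutes with every generator.
For example a² is central: (a²)·a = a³ = a·(a²); (a²)·b = a²b = b·(a²).
Whereas a ∉ Z(G) since a·b = ab ≠ a⁹b = b·a.
Checking each of the 32 elements this way gives Z(G) = {e, a², a⁴, a⁶, a⁸, a¹⁰, a¹², a¹⁴}, of order 8.

Answer: {e, a², a⁴, a⁶, a⁸, a¹⁰, a¹², a¹⁴}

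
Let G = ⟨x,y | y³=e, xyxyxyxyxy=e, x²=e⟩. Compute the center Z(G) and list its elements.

An element z ∈ Z(G) iff z commutes with every generator.
For example e is central: e·x = x = x·e; e·y = y = y·e.
Whereas x ∉ Z(G) since x·y = xy ≠ yx = y·x.
Checking each of the 60 elements this way gives Z(G) = {e}, of order 1.

Answer: {e}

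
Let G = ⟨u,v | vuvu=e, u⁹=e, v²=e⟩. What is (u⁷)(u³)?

Compute (u⁷) · (u³) by multiplying left to right and reducing via the relations at each step:
  (u⁷) · u³ = u

Answer: u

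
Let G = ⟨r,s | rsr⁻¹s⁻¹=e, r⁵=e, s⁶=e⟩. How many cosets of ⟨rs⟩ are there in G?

First find ord(rs) by computing successive powers:
  (rs)¹ = rs, (rs)² = r²s², (rs)³ = r³s³, (rs)⁴ = r⁴s⁴, (rs)⁵ = s⁵, (rs)⁶ = r, (rs)⁷ = r²s, (rs)⁸ = r³s², (rs)⁹ = r⁴s³, (rs)¹⁰ = s⁴, (rs)¹¹ = rs⁵, (rs)¹² = r², (rs)¹³ = r³s, (rs)¹⁴ = r⁴s², (rs)¹⁵ = s³, (rs)¹⁶ = rs⁴, (rs)¹⁷ = r²s⁵, (rs)¹⁸ = r³, (rs)¹⁹ = r⁴s, (rs)²⁰ = s², (rs)²¹ = rs³, (rs)²² = r²s⁴, (rs)²³ = r³s⁵, (rs)²⁴ = r⁴, (rs)²⁵ = s, (rs)²⁶ = rs², (rs)²⁷ = r²s³, (rs)²⁸ = r³s⁴, (rs)²⁹ = r⁴s⁵, (rs)³⁰ = e.
So |⟨rs⟩| = ord(rs) = 30. With |G| = 30, by Lagrange [G : ⟨rs⟩] = 30/30 = 1.

Answer: 1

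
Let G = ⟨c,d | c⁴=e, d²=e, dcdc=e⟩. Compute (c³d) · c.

Compute (c³d) · c by multiplying left to right and reducing via the relations at each step:
  (c³d) · c = c²d

Answer: c²d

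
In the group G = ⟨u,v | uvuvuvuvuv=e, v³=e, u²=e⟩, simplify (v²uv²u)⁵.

Compute successive powers of (v²uv²u), reducing at each step:
  (v²uv²u)²: (v²uv²u) · v² = uvuvu;   (uvuvu) · u = uvuv;   (uvuv) · v² = uvu;   (uvu) · u = uv
  (v²uv²u)³: (uv) · v² = u;   u · u = e;   e · v² = v²;   (v²) · u = v²u
  (v²uv²u)⁴: (v²u) · v² = v²uv²;   (v²uv²) · u = v²uv²u;   (v²uv²u) · v² = uvuvu;   (uvuvu) · u = uvuv
  (v²uv²u)⁵: (uvuv) · v² = uvu;   (uvu) · u = uv;   (uv) · v² = u;   u · u = e

Answer: e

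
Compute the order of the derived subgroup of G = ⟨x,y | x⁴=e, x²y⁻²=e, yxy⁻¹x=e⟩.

G' = [G, G] is generated by all commutators. The generator-pair commutators are: [x, y] = x².
The subgroup they normally generate is {e, x²}, of order 2.
Check: |G/G'| = 8/2 = 4 is the order of the abelianisation.

Answer: 2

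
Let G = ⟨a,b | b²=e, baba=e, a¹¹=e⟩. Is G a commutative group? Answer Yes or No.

a·b = ab but b·a = a¹⁰b, so a·b ≠ b·a and G is not abelian.

Answer: No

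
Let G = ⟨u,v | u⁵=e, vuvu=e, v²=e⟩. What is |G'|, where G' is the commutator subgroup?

G' = [G, G] is generated by all commutators. The generator-pair commutators are: [u, v] = u².
The subgroup they normally generate is {e, u, u², u³, u⁴}, of order 5.
Check: |G/G'| = 10/5 = 2 is the order of the abelianisation.

Answer: 5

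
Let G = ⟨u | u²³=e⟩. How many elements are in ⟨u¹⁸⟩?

|⟨u¹⁸⟩| equals the order of u¹⁸. Compute successive powers until reaching e:
  (u¹⁸)¹ = u¹⁸, (u¹⁸)² = u¹³, (u¹⁸)³ = u⁸, (u¹⁸)⁴ = u³, (u¹⁸)⁵ = u²¹, (u¹⁸)⁶ = u¹⁶, (u¹⁸)⁷ = u¹¹, (u¹⁸)⁸ = u⁶, (u¹⁸)⁹ = u, (u¹⁸)¹⁰ = u¹⁹, (u¹⁸)¹¹ = u¹⁴, (u¹⁸)¹² = u⁹, (u¹⁸)¹³ = u⁴, (u¹⁸)¹⁴ = u²², (u¹⁸)¹⁵ = u¹⁷, (u¹⁸)¹⁶ = u¹², (u¹⁸)¹⁷ = u⁷, (u¹⁸)¹⁸ = u², (u¹⁸)¹⁹ = u²⁰, (u¹⁸)²⁰ = u¹⁵, (u¹⁸)²¹ = u¹⁰, (u¹⁸)²² = u⁵, (u¹⁸)²³ = e.
The smallest positive k with (u¹⁸)ᵏ = e is 23, so |⟨u¹⁸⟩| = 23.

Answer: 23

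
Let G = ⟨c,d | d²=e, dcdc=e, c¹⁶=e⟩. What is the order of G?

Enumerate words in the generators, reducing via the relations: the distinct elements are
  {c, d, e, cd, c², c³, c⁴, c⁵, c⁶, c⁷, c⁸, c⁹, c²d, c³d, c¹², c¹³, c¹¹, c¹⁰, c¹⁴, c¹⁵, c⁴d, c⁵d, c⁶d, c⁷d, c⁸d, c⁹d, c¹²d, c¹³d, c¹¹d, c¹⁰d, c¹⁴d, c¹⁵d}.
No further products give new elements, so |G| = 32.

Answer: 32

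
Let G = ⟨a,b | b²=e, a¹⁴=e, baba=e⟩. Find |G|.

Enumerate words in the generators, reducing via the relations: the distinct elements are
  {a, b, e, ab, a², a³, a⁴, a⁵, a⁶, a⁷, a⁸, a⁹, a²b, a³b, a¹², a¹³, a¹¹, a¹⁰, a⁴b, a⁵b, a⁶b, a⁷b, a⁸b, a⁹b, a¹²b, a¹³b, a¹¹b, a¹⁰b}.
No further products give new elements, so |G| = 28.

Answer: 28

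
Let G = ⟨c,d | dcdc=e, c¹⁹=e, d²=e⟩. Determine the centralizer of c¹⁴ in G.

⟨c¹⁴⟩ ⊆ C_G(c¹⁴) since powers of c¹⁴ commute with c¹⁴; so |C_G(c¹⁴)| ≥ |⟨c¹⁴⟩| = 19.
By orbit–stabilizer, |C_G(c¹⁴)| = |G| / |conj. class of c¹⁴| = 38 / 2 = 19.
The 19 elements commuting with c¹⁴ are {e, c, c², c³, c⁴, c⁵, c⁶, c⁷, c⁸, c⁹, c¹⁰, c¹¹, c¹², c¹³, c¹⁴, c¹⁵, c¹⁶, c¹⁷, c¹⁸}.

Answer: {e, c, c², c³, c⁴, c⁵, c⁶, c⁷, c⁸, c⁹, c¹⁰, c¹¹, c¹², c¹³, c¹⁴, c¹⁵, c¹⁶, c¹⁷, c¹⁸}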